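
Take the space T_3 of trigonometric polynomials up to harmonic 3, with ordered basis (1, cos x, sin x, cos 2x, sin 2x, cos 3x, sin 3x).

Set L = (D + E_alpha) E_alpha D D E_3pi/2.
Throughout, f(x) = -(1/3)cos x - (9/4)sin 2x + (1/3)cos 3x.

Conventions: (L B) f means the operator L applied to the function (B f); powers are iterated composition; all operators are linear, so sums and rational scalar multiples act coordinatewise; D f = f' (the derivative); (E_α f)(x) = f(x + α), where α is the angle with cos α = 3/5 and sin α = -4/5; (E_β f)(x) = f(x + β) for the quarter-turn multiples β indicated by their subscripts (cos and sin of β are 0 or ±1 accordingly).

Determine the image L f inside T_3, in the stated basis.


E_3pi/2 f = -(1/3)sin x + (9/4)sin 2x - (1/3)sin 3x
D E_3pi/2 f = -(1/3)cos x + (9/2)cos 2x - cos 3x
D D E_3pi/2 f = (1/3)sin x - 9sin 2x + 3sin 3x
E_alpha (D D E_3pi/2) f = -(4/15)cos x + (1/5)sin x + (216/25)cos 2x + (63/25)sin 2x - (132/125)cos 3x - (351/125)sin 3x
D E_alpha (D D E_3pi/2) f = (1/5)cos x + (4/15)sin x + (126/25)cos 2x - (432/25)sin 2x - (1053/125)cos 3x + (396/125)sin 3x
E_alpha E_alpha (D D E_3pi/2) f = -(8/25)cos x - (7/75)sin x - (3024/625)cos 2x + (4743/625)sin 2x + (30888/15625)cos 3x + (35259/15625)sin 3x
(D + E_alpha) E_alpha (D D E_3pi/2) f = -(3/25)cos x + (13/75)sin x + (126/625)cos 2x - (6057/625)sin 2x - (100737/15625)cos 3x + (84759/15625)sin 3x

the image equals g(x) = -(3/25)cos x + (13/75)sin x + (126/625)cos 2x - (6057/625)sin 2x - (100737/15625)cos 3x + (84759/15625)sin 3x


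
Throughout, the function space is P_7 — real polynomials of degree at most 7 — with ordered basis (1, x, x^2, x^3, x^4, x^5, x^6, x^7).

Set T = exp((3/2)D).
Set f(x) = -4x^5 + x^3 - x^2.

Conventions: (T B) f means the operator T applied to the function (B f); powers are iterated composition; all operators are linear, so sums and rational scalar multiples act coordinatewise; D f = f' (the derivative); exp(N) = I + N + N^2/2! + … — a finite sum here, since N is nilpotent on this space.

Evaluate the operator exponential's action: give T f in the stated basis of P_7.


the image equals g(x) = -4x^5 - 30x^4 - 89x^3 - (263/2)x^2 - (195/2)x - 117/4

order-1 term: -30x^4 + (9/2)x^2 - 3x
order-2 term: -90x^3 + (27/4)x - 9/4
order-3 term: -135x^2 + 27/8
order-4 term: -(405/4)x
order-5 term: -243/8
the series for exp((3/2)D) f terminates at order 5
exp((3/2)D) f = -4x^5 - 30x^4 - 89x^3 - (263/2)x^2 - (195/2)x - 117/4


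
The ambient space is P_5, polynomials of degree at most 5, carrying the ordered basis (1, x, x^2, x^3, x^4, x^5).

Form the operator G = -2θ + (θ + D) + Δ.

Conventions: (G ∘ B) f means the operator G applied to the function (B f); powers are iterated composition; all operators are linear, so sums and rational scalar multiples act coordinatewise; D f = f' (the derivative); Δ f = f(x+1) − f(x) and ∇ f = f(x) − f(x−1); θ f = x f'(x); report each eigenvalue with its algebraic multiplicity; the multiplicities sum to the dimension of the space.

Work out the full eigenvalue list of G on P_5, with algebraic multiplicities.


image of 1: 0
image of x: -x + 2
image of x^2: -2x^2 + 4x + 1
image of x^3: -3x^3 + 6x^2 + 3x + 1
image of x^4: -4x^4 + 8x^3 + 6x^2 + 4x + 1
image of x^5: -5x^5 + 10x^4 + 10x^3 + 10x^2 + 5x + 1
the matrix is upper triangular; its diagonal is (0, -1, -2, -3, -4, -5)
for a triangular matrix the eigenvalues are the diagonal entries, with algebraic multiplicity their repetition count

λ = -5 (multiplicity 1), λ = -4 (multiplicity 1), λ = -3 (multiplicity 1), λ = -2 (multiplicity 1), λ = -1 (multiplicity 1), λ = 0 (multiplicity 1)


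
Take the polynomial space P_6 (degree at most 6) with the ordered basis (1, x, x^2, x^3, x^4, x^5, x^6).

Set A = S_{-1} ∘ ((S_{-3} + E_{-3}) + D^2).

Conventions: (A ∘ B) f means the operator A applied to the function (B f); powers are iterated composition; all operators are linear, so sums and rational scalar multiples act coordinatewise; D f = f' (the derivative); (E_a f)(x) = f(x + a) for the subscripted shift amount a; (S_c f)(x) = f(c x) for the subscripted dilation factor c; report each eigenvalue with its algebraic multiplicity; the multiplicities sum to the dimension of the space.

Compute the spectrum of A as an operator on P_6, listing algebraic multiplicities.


λ = 2 (multiplicity 2), λ = 10 (multiplicity 1), λ = 26 (multiplicity 1), λ = 82 (multiplicity 1), λ = 242 (multiplicity 1), λ = 730 (multiplicity 1)

image of 1: 2
image of x: 2x - 3
image of x^2: 10x^2 + 6x + 11
image of x^3: 26x^3 - 9x^2 - 33x - 27
image of x^4: 82x^4 + 12x^3 + 66x^2 + 108x + 81
image of x^5: 242x^5 - 15x^4 - 110x^3 - 270x^2 - 405x - 243
image of x^6: 730x^6 + 18x^5 + 165x^4 + 540x^3 + 1215x^2 + 1458x + 729
the matrix is upper triangular; its diagonal is (2, 2, 10, 26, 82, 242, 730)
for a triangular matrix the eigenvalues are the diagonal entries, with algebraic multiplicity their repetition count


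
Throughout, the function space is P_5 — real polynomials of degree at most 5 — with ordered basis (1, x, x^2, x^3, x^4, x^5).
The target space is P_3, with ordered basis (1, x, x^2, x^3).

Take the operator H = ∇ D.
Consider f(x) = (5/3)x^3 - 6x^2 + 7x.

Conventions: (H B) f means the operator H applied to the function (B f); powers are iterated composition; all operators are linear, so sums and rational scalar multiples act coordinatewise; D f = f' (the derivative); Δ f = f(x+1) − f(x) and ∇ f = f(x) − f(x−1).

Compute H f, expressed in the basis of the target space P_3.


the result is g(x) = 10x - 17

D f = 5x^2 - 12x + 7
∇ D f = 10x - 17


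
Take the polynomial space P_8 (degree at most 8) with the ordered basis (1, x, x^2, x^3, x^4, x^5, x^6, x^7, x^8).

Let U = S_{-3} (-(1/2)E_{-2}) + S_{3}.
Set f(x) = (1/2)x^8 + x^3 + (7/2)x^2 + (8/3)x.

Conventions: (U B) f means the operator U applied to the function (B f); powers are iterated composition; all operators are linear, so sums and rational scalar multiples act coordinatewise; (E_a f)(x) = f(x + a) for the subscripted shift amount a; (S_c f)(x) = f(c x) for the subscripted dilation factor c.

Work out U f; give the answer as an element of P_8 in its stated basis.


E_{-2} f = (1/2)x^8 - 8x^7 + 56x^6 - 224x^5 + 560x^4 - 895x^3 + (1787/2)x^2 - (1534/3)x + 386/3
(-(1/2)E_{-2}) f = -(1/4)x^8 + 4x^7 - 28x^6 + 112x^5 - 280x^4 + (895/2)x^3 - (1787/4)x^2 + (767/3)x - 193/3
S_{-3} (-(1/2)E_{-2}) f = -(6561/4)x^8 - 8748x^7 - 20412x^6 - 27216x^5 - 22680x^4 - (24165/2)x^3 - (16083/4)x^2 - 767x - 193/3
S_{3} f = (6561/2)x^8 + 27x^3 + (63/2)x^2 + 8x
(S_{-3} (-(1/2)E_{-2}) + S_{3}) f = (6561/4)x^8 - 8748x^7 - 20412x^6 - 27216x^5 - 22680x^4 - (24111/2)x^3 - (15957/4)x^2 - 759x - 193/3

the image equals g(x) = (6561/4)x^8 - 8748x^7 - 20412x^6 - 27216x^5 - 22680x^4 - (24111/2)x^3 - (15957/4)x^2 - 759x - 193/3


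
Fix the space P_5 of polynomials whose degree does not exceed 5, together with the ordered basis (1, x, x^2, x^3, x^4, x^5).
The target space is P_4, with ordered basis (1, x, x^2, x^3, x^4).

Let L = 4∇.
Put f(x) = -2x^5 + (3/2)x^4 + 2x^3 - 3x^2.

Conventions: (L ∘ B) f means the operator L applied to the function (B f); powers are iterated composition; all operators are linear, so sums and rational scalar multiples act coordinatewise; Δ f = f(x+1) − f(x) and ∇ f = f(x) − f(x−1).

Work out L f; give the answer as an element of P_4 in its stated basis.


the image equals g(x) = -40x^4 + 104x^3 - 92x^2 + 16x + 6

∇ f = -10x^4 + 26x^3 - 23x^2 + 4x + 3/2
(4∇) f = -40x^4 + 104x^3 - 92x^2 + 16x + 6


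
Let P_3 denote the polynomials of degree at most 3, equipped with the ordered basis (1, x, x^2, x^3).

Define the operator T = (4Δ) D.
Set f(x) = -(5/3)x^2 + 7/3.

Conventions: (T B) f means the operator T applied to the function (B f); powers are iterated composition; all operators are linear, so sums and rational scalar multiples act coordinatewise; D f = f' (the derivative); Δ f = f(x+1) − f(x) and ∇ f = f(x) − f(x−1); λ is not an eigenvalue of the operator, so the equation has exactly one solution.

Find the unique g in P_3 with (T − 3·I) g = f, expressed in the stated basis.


the image equals g(x) = (5/9)x^2 + 19/27

write g with unknown coordinates in the stated basis and equate coefficients in (T − 3·I) g = f
solving from the highest basis element down gives g = (5/9)x^2 + 19/27
check: T g = 40/9
so T g − 3·g = -(5/3)x^2 + 7/3 = f ✓


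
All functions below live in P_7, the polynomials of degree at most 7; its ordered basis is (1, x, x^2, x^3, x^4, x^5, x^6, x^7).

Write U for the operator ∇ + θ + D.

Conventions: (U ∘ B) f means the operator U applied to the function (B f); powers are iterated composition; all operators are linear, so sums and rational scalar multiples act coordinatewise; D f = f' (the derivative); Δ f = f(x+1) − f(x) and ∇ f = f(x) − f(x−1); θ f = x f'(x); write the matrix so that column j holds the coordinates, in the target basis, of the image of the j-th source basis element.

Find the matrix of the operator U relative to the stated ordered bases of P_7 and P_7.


image of 1: 0
image of x: x + 2
image of x^2: 2x^2 + 4x - 1
image of x^3: 3x^3 + 6x^2 - 3x + 1
image of x^4: 4x^4 + 8x^3 - 6x^2 + 4x - 1
image of x^5: 5x^5 + 10x^4 - 10x^3 + 10x^2 - 5x + 1
image of x^6: 6x^6 + 12x^5 - 15x^4 + 20x^3 - 15x^2 + 6x - 1
image of x^7: 7x^7 + 14x^6 - 21x^5 + 35x^4 - 35x^3 + 21x^2 - 7x + 1
each image's coordinates form column j of the matrix

the matrix is [[0, 2, -1, 1, -1, 1, -1, 1]; [0, 1, 4, -3, 4, -5, 6, -7]; [0, 0, 2, 6, -6, 10, -15, 21]; [0, 0, 0, 3, 8, -10, 20, -35]; [0, 0, 0, 0, 4, 10, -15, 35]; [0, 0, 0, 0, 0, 5, 12, -21]; [0, 0, 0, 0, 0, 0, 6, 14]; [0, 0, 0, 0, 0, 0, 0, 7]] (rows listed top to bottom)


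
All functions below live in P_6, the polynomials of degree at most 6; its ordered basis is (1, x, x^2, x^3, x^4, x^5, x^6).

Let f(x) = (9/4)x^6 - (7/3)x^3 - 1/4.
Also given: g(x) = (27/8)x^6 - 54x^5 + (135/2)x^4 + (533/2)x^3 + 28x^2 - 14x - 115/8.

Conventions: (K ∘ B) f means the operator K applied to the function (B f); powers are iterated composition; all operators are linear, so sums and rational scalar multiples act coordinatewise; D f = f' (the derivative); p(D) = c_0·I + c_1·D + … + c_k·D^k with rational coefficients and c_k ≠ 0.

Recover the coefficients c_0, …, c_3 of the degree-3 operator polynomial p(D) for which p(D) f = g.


D^0 f = (9/4)x^6 - (7/3)x^3 - 1/4
D^1 f = (27/2)x^5 - 7x^2
D^2 f = (135/2)x^4 - 14x
D^3 f = 270x^3 - 14
matching coefficients of g against c_0 f + c_1 Df + … from the top degree down determines the c_i
solution: c_0 = 3/2, c_1 = -4, c_2 = 1, c_3 = 1

c_0 = 3/2, c_1 = -4, c_2 = 1, c_3 = 1


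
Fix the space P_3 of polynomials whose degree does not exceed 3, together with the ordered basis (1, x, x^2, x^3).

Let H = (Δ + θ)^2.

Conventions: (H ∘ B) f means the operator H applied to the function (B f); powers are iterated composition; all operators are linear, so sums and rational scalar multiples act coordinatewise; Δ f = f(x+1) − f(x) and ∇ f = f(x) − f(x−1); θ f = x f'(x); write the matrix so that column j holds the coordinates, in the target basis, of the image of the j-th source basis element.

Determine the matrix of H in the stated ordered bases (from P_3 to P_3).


image of 1: 0
image of x: x + 1
image of x^2: 4x^2 + 6x + 4
image of x^3: 9x^3 + 15x^2 + 18x + 9
each image's coordinates form column j of the matrix

the matrix is [[0, 1, 4, 9]; [0, 1, 6, 18]; [0, 0, 4, 15]; [0, 0, 0, 9]] (rows listed top to bottom)


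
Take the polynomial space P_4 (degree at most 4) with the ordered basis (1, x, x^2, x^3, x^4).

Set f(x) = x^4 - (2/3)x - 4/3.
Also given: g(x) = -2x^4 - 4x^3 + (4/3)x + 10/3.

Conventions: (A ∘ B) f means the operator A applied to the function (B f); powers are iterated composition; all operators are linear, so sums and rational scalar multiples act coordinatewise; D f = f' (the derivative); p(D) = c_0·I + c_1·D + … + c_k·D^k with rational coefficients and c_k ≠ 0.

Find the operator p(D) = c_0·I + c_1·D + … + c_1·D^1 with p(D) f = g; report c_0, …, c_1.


p(D) = -2·I − D, i.e. c_0 = -2, c_1 = -1

D^0 f = x^4 - (2/3)x - 4/3
D^1 f = 4x^3 - 2/3
matching coefficients of g against c_0 f + c_1 Df + … from the top degree down determines the c_i
solution: c_0 = -2, c_1 = -1


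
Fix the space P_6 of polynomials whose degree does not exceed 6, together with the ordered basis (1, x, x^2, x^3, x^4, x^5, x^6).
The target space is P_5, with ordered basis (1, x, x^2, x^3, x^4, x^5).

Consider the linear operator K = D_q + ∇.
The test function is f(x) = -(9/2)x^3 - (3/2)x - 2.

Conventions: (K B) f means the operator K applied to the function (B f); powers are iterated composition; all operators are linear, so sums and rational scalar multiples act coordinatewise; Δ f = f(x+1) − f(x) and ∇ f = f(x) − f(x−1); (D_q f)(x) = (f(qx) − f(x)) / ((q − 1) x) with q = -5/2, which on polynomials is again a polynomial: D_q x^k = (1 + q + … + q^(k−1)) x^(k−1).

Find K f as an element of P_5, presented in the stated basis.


g(x) = -(279/8)x^2 + (27/2)x - 15/2

D_q f = -(171/8)x^2 - 3/2
∇ f = -(27/2)x^2 + (27/2)x - 6
(D_q + ∇) f = -(279/8)x^2 + (27/2)x - 15/2


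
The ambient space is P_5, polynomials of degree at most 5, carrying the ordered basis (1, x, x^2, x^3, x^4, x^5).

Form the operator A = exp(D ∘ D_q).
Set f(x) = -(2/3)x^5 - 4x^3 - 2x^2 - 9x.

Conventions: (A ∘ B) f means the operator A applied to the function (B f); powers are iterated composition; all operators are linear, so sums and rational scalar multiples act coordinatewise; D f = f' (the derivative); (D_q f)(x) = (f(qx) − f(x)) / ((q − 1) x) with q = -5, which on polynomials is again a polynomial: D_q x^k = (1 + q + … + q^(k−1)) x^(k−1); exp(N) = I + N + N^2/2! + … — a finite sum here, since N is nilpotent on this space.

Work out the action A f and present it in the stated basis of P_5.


g(x) = -(2/3)x^5 - (4180/3)x^3 - 2x^2 - 29353x + 8

order-1 term: -(4168/3)x^3 - 168x + 8
order-2 term: -29176x
the series for exp(D ∘ D_q) f terminates at order 2
exp(D ∘ D_q) f = -(2/3)x^5 - (4180/3)x^3 - 2x^2 - 29353x + 8


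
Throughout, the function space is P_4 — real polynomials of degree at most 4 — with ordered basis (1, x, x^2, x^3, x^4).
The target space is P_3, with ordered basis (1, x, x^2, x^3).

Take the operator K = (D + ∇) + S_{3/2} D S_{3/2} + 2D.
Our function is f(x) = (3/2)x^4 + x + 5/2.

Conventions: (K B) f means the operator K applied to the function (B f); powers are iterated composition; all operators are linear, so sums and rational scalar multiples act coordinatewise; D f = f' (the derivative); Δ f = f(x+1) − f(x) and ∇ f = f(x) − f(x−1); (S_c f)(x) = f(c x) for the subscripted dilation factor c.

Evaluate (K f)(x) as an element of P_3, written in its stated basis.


D f = 6x^3 + 1
∇ f = 6x^3 - 9x^2 + 6x - 1/2
(D + ∇) f = 12x^3 - 9x^2 + 6x + 1/2
S_{3/2} f = (243/32)x^4 + (3/2)x + 5/2
D S_{3/2} f = (243/8)x^3 + 3/2
S_{3/2} D S_{3/2} f = (6561/64)x^3 + 3/2
D f = 6x^3 + 1
(2D) f = 12x^3 + 2
((D + ∇) + S_{3/2} D S_{3/2} + 2D) f = (8097/64)x^3 - 9x^2 + 6x + 4

the image equals g(x) = (8097/64)x^3 - 9x^2 + 6x + 4


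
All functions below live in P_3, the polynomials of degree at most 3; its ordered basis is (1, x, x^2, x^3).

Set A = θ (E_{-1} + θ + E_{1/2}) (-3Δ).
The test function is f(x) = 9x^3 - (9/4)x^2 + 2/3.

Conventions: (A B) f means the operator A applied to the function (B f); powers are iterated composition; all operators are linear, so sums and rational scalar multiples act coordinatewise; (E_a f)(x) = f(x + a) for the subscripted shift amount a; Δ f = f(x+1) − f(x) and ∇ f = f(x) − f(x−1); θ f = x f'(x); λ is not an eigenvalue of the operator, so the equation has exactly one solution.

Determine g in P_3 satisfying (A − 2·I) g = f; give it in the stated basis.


write g with unknown coordinates in the stated basis and equate coefficients in (A − 2·I) g = f
solving from the highest basis element down gives g = -(9/2)x^3 + (1305/8)x^2 - (11421/8)x - 1/3
check: A g = 324x^2 - (11421/4)x
so A g − 2·g = 9x^3 - (9/4)x^2 + 2/3 = f ✓

the image equals g(x) = -(9/2)x^3 + (1305/8)x^2 - (11421/8)x - 1/3


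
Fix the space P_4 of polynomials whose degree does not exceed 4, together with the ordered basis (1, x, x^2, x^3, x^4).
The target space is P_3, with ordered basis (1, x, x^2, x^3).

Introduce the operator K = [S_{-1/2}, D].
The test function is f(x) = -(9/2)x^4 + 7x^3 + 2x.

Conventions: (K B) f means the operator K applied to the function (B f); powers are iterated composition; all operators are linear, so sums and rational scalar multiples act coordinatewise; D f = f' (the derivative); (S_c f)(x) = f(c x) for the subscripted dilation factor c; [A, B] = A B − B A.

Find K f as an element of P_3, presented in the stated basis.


g(x) = (27/8)x^3 + (63/8)x^2 + 3

D f = -18x^3 + 21x^2 + 2
S_{-1/2} D f = (9/4)x^3 + (21/4)x^2 + 2
S_{-1/2} f = -(9/32)x^4 - (7/8)x^3 - x
D S_{-1/2} f = -(9/8)x^3 - (21/8)x^2 - 1
[S_{-1/2}, D] f = (27/8)x^3 + (63/8)x^2 + 3


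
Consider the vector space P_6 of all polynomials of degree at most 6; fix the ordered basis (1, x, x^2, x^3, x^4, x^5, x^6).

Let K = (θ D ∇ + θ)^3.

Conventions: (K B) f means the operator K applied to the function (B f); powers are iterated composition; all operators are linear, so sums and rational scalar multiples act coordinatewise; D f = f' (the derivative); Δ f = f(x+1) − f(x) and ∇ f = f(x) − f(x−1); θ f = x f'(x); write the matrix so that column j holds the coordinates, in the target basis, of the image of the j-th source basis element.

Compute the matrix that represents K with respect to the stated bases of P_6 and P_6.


image of 1: 0
image of x: x
image of x^2: 8x^2
image of x^3: 27x^3 + 78x
image of x^4: 64x^4 + 672x^2 - 252x
image of x^5: 125x^5 + 2940x^3 - 2340x^2 + 3860x
image of x^6: 216x^6 + 9120x^4 - 11340x^3 + 40800x^2 - 27930x
each image's coordinates form column j of the matrix

the matrix is [[0, 0, 0, 0, 0, 0, 0]; [0, 1, 0, 78, -252, 3860, -27930]; [0, 0, 8, 0, 672, -2340, 40800]; [0, 0, 0, 27, 0, 2940, -11340]; [0, 0, 0, 0, 64, 0, 9120]; [0, 0, 0, 0, 0, 125, 0]; [0, 0, 0, 0, 0, 0, 216]] (rows listed top to bottom)


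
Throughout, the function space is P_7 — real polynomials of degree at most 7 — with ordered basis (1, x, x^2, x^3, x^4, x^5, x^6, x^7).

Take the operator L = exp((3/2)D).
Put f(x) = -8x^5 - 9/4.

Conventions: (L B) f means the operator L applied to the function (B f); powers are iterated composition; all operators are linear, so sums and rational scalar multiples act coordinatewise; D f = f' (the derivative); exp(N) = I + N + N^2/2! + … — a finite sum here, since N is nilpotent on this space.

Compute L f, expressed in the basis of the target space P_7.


order-1 term: -60x^4
order-2 term: -180x^3
order-3 term: -270x^2
order-4 term: -(405/2)x
order-5 term: -243/4
the series for exp((3/2)D) f terminates at order 5
exp((3/2)D) f = -8x^5 - 60x^4 - 180x^3 - 270x^2 - (405/2)x - 63

the image equals g(x) = -8x^5 - 60x^4 - 180x^3 - 270x^2 - (405/2)x - 63


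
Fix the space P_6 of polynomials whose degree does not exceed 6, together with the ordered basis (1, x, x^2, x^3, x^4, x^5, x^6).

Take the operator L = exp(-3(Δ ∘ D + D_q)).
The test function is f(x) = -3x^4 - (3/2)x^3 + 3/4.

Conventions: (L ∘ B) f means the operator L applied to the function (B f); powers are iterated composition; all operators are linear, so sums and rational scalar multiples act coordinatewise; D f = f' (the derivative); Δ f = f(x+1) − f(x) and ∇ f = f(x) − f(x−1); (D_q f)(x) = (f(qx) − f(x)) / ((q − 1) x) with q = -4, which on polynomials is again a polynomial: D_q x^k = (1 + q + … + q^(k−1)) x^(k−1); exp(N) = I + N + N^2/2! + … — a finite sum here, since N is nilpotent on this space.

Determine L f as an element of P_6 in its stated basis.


the result is g(x) = -3x^4 - (921/2)x^3 + 9117x^2 + (127467/4)x - 332049/8

order-1 term: -459x^3 + (333/2)x^2 + 135x + 99/2
order-2 term: (17901/2)x^2 + (19521/4)x + 2727/2
order-3 term: (53703/2)x - 91125/4
order-4 term: -161109/8
the series for exp(-3(Δ ∘ D + D_q)) f terminates at order 4
exp(-3(Δ ∘ D + D_q)) f = -3x^4 - (921/2)x^3 + 9117x^2 + (127467/4)x - 332049/8


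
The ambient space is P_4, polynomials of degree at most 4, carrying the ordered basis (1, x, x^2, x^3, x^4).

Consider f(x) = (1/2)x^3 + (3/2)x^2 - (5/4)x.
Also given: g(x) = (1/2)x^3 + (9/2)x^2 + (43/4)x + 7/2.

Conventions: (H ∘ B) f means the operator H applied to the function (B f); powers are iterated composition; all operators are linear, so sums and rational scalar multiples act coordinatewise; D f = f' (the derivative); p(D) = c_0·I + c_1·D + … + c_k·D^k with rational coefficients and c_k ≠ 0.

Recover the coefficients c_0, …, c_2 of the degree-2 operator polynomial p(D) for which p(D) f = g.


c_0 = 1, c_1 = 2, c_2 = 2

D^0 f = (1/2)x^3 + (3/2)x^2 - (5/4)x
D^1 f = (3/2)x^2 + 3x - 5/4
D^2 f = 3x + 3
matching coefficients of g against c_0 f + c_1 Df + … from the top degree down determines the c_i
solution: c_0 = 1, c_1 = 2, c_2 = 2


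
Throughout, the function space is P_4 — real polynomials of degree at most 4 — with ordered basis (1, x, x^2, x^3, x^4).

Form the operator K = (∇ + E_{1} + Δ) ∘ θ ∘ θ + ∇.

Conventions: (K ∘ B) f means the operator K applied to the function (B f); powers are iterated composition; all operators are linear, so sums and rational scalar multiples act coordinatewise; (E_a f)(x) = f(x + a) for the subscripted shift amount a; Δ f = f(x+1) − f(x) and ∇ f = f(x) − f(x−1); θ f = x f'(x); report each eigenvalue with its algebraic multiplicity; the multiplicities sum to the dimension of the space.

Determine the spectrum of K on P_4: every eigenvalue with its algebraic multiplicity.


λ = 0 (multiplicity 1), λ = 1 (multiplicity 1), λ = 4 (multiplicity 1), λ = 9 (multiplicity 1), λ = 16 (multiplicity 1)

image of 1: 0
image of x: x + 4
image of x^2: 4x^2 + 26x + 3
image of x^3: 9x^3 + 84x^2 + 24x + 28
image of x^4: 16x^4 + 196x^3 + 90x^2 + 196x + 15
the matrix is upper triangular; its diagonal is (0, 1, 4, 9, 16)
for a triangular matrix the eigenvalues are the diagonal entries, with algebraic multiplicity their repetition count


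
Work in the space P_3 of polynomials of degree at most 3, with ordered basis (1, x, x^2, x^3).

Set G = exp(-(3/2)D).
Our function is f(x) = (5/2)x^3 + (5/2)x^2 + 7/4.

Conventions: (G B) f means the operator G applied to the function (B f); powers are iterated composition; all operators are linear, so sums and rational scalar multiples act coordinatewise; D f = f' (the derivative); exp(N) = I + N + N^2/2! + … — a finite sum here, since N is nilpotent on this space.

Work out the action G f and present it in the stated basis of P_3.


order-1 term: -(45/4)x^2 - (15/2)x
order-2 term: (135/8)x + 45/8
order-3 term: -135/16
the series for exp(-(3/2)D) f terminates at order 3
exp(-(3/2)D) f = (5/2)x^3 - (35/4)x^2 + (75/8)x - 17/16

the result is g(x) = (5/2)x^3 - (35/4)x^2 + (75/8)x - 17/16


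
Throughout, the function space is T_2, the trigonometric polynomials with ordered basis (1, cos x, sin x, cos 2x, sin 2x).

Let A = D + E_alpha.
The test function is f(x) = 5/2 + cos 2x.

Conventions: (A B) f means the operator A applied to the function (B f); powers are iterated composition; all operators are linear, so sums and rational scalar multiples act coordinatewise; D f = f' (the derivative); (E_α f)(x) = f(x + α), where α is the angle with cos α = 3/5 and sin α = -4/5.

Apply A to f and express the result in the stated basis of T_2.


D f = -2sin 2x
E_alpha f = 5/2 - (7/25)cos 2x + (24/25)sin 2x
(D + E_alpha) f = 5/2 - (7/25)cos 2x - (26/25)sin 2x

g(x) = 5/2 - (7/25)cos 2x - (26/25)sin 2x


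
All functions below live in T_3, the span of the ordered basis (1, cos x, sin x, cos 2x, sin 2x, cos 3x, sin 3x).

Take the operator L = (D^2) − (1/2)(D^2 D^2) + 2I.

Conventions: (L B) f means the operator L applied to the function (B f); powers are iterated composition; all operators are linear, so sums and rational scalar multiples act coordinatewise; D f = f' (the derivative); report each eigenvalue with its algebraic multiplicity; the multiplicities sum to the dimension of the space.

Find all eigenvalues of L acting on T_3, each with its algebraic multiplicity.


λ = -95/2 (multiplicity 2), λ = -10 (multiplicity 2), λ = 1/2 (multiplicity 2), λ = 2 (multiplicity 1)

image of 1: 2
image of cos x: (1/2)cos x
image of sin x: (1/2)sin x
image of cos 2x: -10cos 2x
image of sin 2x: -10sin 2x
image of cos 3x: -(95/2)cos 3x
image of sin 3x: -(95/2)sin 3x
the matrix is diagonal; its diagonal is (2, 1/2, 1/2, -10, -10, -95/2, -95/2)
for a triangular matrix the eigenvalues are the diagonal entries, with algebraic multiplicity their repetition count


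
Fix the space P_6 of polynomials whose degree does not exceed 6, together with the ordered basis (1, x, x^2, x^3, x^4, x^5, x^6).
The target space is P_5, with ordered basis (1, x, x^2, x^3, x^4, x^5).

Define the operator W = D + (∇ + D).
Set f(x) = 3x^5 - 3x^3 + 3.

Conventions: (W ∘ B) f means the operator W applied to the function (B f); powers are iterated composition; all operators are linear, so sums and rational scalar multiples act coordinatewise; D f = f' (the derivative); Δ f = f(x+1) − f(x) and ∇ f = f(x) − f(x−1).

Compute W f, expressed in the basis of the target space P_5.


the result is g(x) = 45x^4 - 30x^3 + 3x^2 - 6x

D f = 15x^4 - 9x^2
∇ f = 15x^4 - 30x^3 + 21x^2 - 6x
D f = 15x^4 - 9x^2
(∇ + D) f = 30x^4 - 30x^3 + 12x^2 - 6x
(D + (∇ + D)) f = 45x^4 - 30x^3 + 3x^2 - 6x


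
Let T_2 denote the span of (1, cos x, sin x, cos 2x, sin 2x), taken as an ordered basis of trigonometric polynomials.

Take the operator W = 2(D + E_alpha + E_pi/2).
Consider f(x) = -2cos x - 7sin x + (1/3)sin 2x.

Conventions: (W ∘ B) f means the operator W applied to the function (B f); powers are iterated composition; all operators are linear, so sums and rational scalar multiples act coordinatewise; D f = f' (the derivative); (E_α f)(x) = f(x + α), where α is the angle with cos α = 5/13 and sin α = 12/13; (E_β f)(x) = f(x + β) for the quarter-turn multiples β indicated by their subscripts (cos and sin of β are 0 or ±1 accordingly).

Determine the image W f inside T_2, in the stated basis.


D f = -7cos x + 2sin x + (2/3)cos 2x
E_alpha f = -(94/13)cos x - (11/13)sin x + (40/169)cos 2x - (119/507)sin 2x
E_pi/2 f = -7cos x + 2sin x - (1/3)sin 2x
(D + E_alpha + E_pi/2) f = -(276/13)cos x + (41/13)sin x + (458/507)cos 2x - (96/169)sin 2x
(2(D + E_alpha + E_pi/2)) f = -(552/13)cos x + (82/13)sin x + (916/507)cos 2x - (192/169)sin 2x

the image equals g(x) = -(552/13)cos x + (82/13)sin x + (916/507)cos 2x - (192/169)sin 2x


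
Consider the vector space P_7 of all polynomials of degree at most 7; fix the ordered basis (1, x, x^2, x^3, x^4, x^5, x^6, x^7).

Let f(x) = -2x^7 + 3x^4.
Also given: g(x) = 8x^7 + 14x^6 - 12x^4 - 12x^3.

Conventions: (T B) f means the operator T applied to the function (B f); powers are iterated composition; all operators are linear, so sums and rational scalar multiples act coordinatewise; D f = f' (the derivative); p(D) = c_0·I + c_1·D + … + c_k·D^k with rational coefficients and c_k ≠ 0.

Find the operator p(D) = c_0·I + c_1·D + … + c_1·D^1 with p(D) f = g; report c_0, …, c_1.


D^0 f = -2x^7 + 3x^4
D^1 f = -14x^6 + 12x^3
matching coefficients of g against c_0 f + c_1 Df + … from the top degree down determines the c_i
solution: c_0 = -4, c_1 = -1

c_0 = -4, c_1 = -1


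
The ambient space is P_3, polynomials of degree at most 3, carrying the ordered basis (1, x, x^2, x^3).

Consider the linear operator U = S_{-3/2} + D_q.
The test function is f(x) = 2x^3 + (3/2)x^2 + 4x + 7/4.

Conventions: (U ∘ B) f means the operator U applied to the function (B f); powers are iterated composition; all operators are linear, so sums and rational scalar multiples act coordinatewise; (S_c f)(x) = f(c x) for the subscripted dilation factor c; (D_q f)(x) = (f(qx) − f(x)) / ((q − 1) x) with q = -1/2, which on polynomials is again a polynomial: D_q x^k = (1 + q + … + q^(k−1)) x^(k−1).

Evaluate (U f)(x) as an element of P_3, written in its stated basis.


the result is g(x) = -(27/4)x^3 + (39/8)x^2 - (21/4)x + 23/4

S_{-3/2} f = -(27/4)x^3 + (27/8)x^2 - 6x + 7/4
D_q f = (3/2)x^2 + (3/4)x + 4
(S_{-3/2} + D_q) f = -(27/4)x^3 + (39/8)x^2 - (21/4)x + 23/4


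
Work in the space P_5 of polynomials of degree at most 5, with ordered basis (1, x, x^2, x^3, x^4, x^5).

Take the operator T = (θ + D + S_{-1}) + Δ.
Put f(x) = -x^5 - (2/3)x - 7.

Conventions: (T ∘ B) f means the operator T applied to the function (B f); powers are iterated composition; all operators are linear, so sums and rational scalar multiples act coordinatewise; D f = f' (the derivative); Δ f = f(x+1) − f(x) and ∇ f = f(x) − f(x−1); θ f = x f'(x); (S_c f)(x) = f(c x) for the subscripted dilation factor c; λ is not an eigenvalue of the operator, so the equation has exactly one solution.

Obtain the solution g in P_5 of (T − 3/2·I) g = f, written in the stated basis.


the result is g(x) = -(2/5)x^5 + (8/7)x^4 - (72/7)x^3 + (824/21)x^2 + (776/9)x + 131758/315

write g with unknown coordinates in the stated basis and equate coefficients in (T − 3/2·I) g = f
solving from the highest basis element down gives g = -(2/5)x^5 + (8/7)x^4 - (72/7)x^3 + (824/21)x^2 + (776/9)x + 131758/315
check: T g = -(8/5)x^5 + (12/7)x^4 - (108/7)x^3 + (412/7)x^2 + (386/3)x + 65144/105
so T g − 3/2·g = -x^5 - (2/3)x - 7 = f ✓


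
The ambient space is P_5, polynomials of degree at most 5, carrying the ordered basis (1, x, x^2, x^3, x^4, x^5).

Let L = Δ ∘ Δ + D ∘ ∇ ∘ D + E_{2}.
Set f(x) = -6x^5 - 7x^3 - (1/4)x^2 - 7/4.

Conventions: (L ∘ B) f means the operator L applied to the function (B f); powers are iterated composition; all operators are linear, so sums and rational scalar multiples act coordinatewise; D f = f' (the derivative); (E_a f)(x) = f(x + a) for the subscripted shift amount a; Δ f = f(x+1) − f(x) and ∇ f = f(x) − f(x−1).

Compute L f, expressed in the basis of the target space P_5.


the result is g(x) = -6x^5 - 60x^4 - 367x^3 - (4969/4)x^2 - 667x - 2541/4

Δ f = -30x^4 - 60x^3 - 81x^2 - (103/2)x - 53/4
Δ Δ f = -120x^3 - 360x^2 - 462x - 445/2
D f = -30x^4 - 21x^2 - (1/2)x
∇ D f = -120x^3 + 180x^2 - 162x + 101/2
D ∇ D f = -360x^2 + 360x - 162
E_{2} f = -6x^5 - 60x^4 - 247x^3 - (2089/4)x^2 - 565x - 1003/4
(Δ ∘ Δ + D ∘ ∇ ∘ D + E_{2}) f = -6x^5 - 60x^4 - 367x^3 - (4969/4)x^2 - 667x - 2541/4


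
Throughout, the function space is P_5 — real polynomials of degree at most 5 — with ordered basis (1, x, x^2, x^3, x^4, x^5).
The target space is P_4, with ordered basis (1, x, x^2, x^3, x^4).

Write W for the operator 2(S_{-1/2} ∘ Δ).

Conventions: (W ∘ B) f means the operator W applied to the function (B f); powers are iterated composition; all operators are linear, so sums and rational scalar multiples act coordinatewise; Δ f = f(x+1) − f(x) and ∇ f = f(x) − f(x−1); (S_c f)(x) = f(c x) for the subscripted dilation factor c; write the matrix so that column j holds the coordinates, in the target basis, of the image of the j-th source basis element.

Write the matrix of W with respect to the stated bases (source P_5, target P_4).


image of 1: 0
image of x: 2
image of x^2: -2x + 2
image of x^3: (3/2)x^2 - 3x + 2
image of x^4: -x^3 + 3x^2 - 4x + 2
image of x^5: (5/8)x^4 - (5/2)x^3 + 5x^2 - 5x + 2
each image's coordinates form column j of the matrix

the matrix is [[0, 2, 2, 2, 2, 2]; [0, 0, -2, -3, -4, -5]; [0, 0, 0, 3/2, 3, 5]; [0, 0, 0, 0, -1, -5/2]; [0, 0, 0, 0, 0, 5/8]] (rows listed top to bottom)


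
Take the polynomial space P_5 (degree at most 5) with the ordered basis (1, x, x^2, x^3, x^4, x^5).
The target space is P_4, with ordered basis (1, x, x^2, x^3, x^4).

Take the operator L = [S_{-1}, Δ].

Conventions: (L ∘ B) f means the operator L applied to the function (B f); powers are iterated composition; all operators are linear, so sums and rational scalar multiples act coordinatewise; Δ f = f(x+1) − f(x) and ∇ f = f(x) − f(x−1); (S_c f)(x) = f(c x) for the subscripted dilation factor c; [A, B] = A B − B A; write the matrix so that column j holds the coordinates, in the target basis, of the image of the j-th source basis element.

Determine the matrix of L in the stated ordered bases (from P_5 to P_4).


the matrix is [[0, 2, 0, 2, 0, 2]; [0, 0, -4, 0, -8, 0]; [0, 0, 0, 6, 0, 20]; [0, 0, 0, 0, -8, 0]; [0, 0, 0, 0, 0, 10]] (rows listed top to bottom)

image of 1: 0
image of x: 2
image of x^2: -4x
image of x^3: 6x^2 + 2
image of x^4: -8x^3 - 8x
image of x^5: 10x^4 + 20x^2 + 2
each image's coordinates form column j of the matrix


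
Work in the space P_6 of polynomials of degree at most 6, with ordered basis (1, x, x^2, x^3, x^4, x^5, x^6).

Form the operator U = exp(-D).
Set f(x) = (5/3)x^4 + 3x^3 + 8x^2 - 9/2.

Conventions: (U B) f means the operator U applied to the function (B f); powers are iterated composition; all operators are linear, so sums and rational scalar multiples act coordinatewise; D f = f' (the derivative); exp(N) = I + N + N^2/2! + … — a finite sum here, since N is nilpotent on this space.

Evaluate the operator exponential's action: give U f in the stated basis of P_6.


g(x) = (5/3)x^4 - (11/3)x^3 + 9x^2 - (41/3)x + 13/6

order-1 term: -(20/3)x^3 - 9x^2 - 16x
order-2 term: 10x^2 + 9x + 8
order-3 term: -(20/3)x - 3
order-4 term: 5/3
the series for exp(-D) f terminates at order 4
exp(-D) f = (5/3)x^4 - (11/3)x^3 + 9x^2 - (41/3)x + 13/6


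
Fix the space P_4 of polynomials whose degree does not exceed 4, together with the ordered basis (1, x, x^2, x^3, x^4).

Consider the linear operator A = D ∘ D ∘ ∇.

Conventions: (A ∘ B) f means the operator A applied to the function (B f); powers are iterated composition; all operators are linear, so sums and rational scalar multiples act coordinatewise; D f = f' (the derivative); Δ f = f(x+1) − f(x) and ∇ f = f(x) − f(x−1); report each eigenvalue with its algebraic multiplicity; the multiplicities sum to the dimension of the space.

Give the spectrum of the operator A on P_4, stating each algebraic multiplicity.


image of 1: 0
image of x: 0
image of x^2: 0
image of x^3: 6
image of x^4: 24x - 12
the matrix is upper triangular; its diagonal is (0, 0, 0, 0, 0)
for a triangular matrix the eigenvalues are the diagonal entries, with algebraic multiplicity their repetition count

λ = 0 (multiplicity 5)


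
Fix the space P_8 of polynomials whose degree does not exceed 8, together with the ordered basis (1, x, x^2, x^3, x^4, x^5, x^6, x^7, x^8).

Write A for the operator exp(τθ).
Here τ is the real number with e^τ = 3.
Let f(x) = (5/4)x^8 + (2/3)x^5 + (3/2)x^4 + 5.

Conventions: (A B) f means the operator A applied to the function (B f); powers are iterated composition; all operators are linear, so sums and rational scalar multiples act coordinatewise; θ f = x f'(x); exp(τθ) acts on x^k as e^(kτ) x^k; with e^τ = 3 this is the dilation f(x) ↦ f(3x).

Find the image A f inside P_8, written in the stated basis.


the result is g(x) = (32805/4)x^8 + 162x^5 + (243/2)x^4 + 5

exp(τθ) x^k = e^(kτ) x^k; with e^τ = 3 this sends x^k to 3^k x^k
x^4 ↦ 81 x^4
x^5 ↦ 243 x^5
x^8 ↦ 6561 x^8
applying this coordinatewise to f: exp(τθ) f = (32805/4)x^8 + 162x^5 + (243/2)x^4 + 5


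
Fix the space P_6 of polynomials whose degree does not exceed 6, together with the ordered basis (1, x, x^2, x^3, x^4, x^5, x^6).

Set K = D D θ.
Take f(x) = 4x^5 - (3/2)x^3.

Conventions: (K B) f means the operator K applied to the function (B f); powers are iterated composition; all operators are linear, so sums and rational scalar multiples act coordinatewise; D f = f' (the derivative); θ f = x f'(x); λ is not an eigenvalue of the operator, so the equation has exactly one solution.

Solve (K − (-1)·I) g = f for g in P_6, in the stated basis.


write g with unknown coordinates in the stated basis and equate coefficients in (K − (-1)·I) g = f
solving from the highest basis element down gives g = 4x^5 - (803/2)x^3 + 7227x
check: K g = 400x^3 - 7227x
so K g − (-1)·g = 4x^5 - (3/2)x^3 = f ✓

g(x) = 4x^5 - (803/2)x^3 + 7227x


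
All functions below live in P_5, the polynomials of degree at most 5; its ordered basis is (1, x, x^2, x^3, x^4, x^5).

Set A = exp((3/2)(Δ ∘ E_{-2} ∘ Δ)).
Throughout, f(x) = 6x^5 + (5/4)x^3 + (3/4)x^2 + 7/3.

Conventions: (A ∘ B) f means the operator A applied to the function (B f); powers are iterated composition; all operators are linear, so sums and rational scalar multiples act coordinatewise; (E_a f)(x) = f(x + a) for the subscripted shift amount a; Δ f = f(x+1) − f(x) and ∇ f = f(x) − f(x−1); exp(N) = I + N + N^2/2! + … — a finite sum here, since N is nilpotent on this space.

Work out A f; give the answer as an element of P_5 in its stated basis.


the image equals g(x) = 6x^5 + (725/4)x^3 - (2157/4)x^2 + (5805/4)x - 5690/3

order-1 term: 180x^3 - 540x^2 + (2565/4)x - 279
order-2 term: 810x - 1620
the series for exp((3/2)(Δ ∘ E_{-2} ∘ Δ)) f terminates at order 2
exp((3/2)(Δ ∘ E_{-2} ∘ Δ)) f = 6x^5 + (725/4)x^3 - (2157/4)x^2 + (5805/4)x - 5690/3


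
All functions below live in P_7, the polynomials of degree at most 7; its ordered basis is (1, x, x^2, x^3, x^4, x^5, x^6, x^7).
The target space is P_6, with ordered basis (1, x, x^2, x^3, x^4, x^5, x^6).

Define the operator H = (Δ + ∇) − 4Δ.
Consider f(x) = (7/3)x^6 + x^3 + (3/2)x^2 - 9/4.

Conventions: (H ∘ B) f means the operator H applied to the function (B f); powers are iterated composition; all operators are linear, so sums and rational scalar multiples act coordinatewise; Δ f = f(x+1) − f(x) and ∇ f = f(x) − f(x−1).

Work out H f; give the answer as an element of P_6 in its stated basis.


Δ f = 14x^5 + 35x^4 + (140/3)x^3 + 38x^2 + 20x + 29/6
∇ f = 14x^5 - 35x^4 + (140/3)x^3 - 32x^2 + 14x - 17/6
(Δ + ∇) f = 28x^5 + (280/3)x^3 + 6x^2 + 34x + 2
Δ f = 14x^5 + 35x^4 + (140/3)x^3 + 38x^2 + 20x + 29/6
(-4Δ) f = -56x^5 - 140x^4 - (560/3)x^3 - 152x^2 - 80x - 58/3
((Δ + ∇) − 4Δ) f = -28x^5 - 140x^4 - (280/3)x^3 - 146x^2 - 46x - 52/3

g(x) = -28x^5 - 140x^4 - (280/3)x^3 - 146x^2 - 46x - 52/3


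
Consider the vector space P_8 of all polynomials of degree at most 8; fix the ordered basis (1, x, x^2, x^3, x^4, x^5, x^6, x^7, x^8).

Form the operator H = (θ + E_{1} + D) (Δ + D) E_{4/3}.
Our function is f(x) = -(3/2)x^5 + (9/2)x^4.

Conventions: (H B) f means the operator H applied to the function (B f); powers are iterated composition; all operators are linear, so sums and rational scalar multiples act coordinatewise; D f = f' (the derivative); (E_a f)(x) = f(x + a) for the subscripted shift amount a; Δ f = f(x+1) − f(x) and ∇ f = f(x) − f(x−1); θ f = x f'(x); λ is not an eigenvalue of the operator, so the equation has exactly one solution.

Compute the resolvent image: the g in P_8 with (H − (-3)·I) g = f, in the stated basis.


write g with unknown coordinates in the stated basis and equate coefficients in (H − (-3)·I) g = f
solving from the highest basis element down gives g = -(1/2)x^5 + (59/6)x^4 - (148/3)x^3 - (250/3)x^2 + (37000/81)x + 123217/243
check: H g = -25x^4 + 148x^3 + 250x^2 - (37000/27)x - 123217/81
so H g − (-3)·g = -(3/2)x^5 + (9/2)x^4 = f ✓

g(x) = -(1/2)x^5 + (59/6)x^4 - (148/3)x^3 - (250/3)x^2 + (37000/81)x + 123217/243


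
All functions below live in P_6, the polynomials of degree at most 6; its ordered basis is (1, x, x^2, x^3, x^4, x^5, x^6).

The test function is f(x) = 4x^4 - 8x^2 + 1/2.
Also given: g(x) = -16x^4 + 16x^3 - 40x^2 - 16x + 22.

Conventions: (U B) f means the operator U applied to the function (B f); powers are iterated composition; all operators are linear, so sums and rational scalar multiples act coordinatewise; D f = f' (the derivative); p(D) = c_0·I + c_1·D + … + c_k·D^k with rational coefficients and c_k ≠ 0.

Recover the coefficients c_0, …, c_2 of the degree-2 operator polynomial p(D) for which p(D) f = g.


c_0 = -4, c_1 = 1, c_2 = -3/2

D^0 f = 4x^4 - 8x^2 + 1/2
D^1 f = 16x^3 - 16x
D^2 f = 48x^2 - 16
matching coefficients of g against c_0 f + c_1 Df + … from the top degree down determines the c_i
solution: c_0 = -4, c_1 = 1, c_2 = -3/2
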